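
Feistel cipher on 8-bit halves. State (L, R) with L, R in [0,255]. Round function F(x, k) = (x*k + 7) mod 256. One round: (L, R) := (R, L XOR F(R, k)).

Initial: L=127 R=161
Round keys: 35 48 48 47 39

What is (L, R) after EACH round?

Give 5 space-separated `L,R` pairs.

Round 1 (k=35): L=161 R=117
Round 2 (k=48): L=117 R=86
Round 3 (k=48): L=86 R=82
Round 4 (k=47): L=82 R=67
Round 5 (k=39): L=67 R=110

Answer: 161,117 117,86 86,82 82,67 67,110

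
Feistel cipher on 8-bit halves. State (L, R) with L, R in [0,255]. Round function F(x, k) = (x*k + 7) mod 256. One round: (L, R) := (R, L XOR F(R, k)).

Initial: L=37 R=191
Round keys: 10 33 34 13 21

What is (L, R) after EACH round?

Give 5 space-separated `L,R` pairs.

Round 1 (k=10): L=191 R=88
Round 2 (k=33): L=88 R=224
Round 3 (k=34): L=224 R=159
Round 4 (k=13): L=159 R=250
Round 5 (k=21): L=250 R=22

Answer: 191,88 88,224 224,159 159,250 250,22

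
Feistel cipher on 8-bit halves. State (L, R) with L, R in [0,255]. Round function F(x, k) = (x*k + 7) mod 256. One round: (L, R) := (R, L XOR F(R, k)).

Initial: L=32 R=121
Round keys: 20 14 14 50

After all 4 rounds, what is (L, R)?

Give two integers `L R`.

Answer: 204 167

Derivation:
Round 1 (k=20): L=121 R=91
Round 2 (k=14): L=91 R=120
Round 3 (k=14): L=120 R=204
Round 4 (k=50): L=204 R=167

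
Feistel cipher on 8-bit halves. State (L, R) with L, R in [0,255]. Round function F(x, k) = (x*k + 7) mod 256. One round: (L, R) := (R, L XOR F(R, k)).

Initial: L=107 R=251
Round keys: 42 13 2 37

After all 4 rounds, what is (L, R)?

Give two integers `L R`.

Answer: 45 190

Derivation:
Round 1 (k=42): L=251 R=94
Round 2 (k=13): L=94 R=54
Round 3 (k=2): L=54 R=45
Round 4 (k=37): L=45 R=190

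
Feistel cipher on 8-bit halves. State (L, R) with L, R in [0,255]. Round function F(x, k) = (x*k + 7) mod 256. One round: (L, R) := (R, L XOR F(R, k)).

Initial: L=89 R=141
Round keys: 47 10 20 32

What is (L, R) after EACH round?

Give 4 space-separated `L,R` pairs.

Answer: 141,179 179,136 136,20 20,15

Derivation:
Round 1 (k=47): L=141 R=179
Round 2 (k=10): L=179 R=136
Round 3 (k=20): L=136 R=20
Round 4 (k=32): L=20 R=15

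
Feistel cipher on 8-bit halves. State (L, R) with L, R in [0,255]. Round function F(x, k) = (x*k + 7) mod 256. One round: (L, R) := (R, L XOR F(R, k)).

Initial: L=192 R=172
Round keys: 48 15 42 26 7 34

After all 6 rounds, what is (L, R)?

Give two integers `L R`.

Round 1 (k=48): L=172 R=135
Round 2 (k=15): L=135 R=92
Round 3 (k=42): L=92 R=152
Round 4 (k=26): L=152 R=43
Round 5 (k=7): L=43 R=172
Round 6 (k=34): L=172 R=244

Answer: 172 244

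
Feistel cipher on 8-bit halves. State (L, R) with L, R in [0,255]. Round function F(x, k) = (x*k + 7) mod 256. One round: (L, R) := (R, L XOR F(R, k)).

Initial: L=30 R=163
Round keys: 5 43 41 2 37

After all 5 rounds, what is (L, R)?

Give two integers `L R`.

Answer: 65 199

Derivation:
Round 1 (k=5): L=163 R=40
Round 2 (k=43): L=40 R=28
Round 3 (k=41): L=28 R=171
Round 4 (k=2): L=171 R=65
Round 5 (k=37): L=65 R=199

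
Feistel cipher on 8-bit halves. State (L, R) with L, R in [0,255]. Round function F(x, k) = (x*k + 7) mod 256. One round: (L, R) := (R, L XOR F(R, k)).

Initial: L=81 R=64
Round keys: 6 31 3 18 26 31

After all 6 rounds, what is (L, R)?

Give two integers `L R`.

Round 1 (k=6): L=64 R=214
Round 2 (k=31): L=214 R=177
Round 3 (k=3): L=177 R=204
Round 4 (k=18): L=204 R=238
Round 5 (k=26): L=238 R=255
Round 6 (k=31): L=255 R=6

Answer: 255 6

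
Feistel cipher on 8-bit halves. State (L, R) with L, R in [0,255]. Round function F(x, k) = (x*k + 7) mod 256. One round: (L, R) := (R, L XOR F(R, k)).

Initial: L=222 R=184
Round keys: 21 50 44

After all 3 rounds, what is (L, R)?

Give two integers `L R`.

Answer: 1 242

Derivation:
Round 1 (k=21): L=184 R=193
Round 2 (k=50): L=193 R=1
Round 3 (k=44): L=1 R=242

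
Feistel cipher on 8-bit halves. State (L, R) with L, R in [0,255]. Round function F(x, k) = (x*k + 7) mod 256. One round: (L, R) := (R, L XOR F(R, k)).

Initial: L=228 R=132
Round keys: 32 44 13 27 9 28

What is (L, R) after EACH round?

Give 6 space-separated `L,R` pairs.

Round 1 (k=32): L=132 R=99
Round 2 (k=44): L=99 R=143
Round 3 (k=13): L=143 R=41
Round 4 (k=27): L=41 R=213
Round 5 (k=9): L=213 R=173
Round 6 (k=28): L=173 R=38

Answer: 132,99 99,143 143,41 41,213 213,173 173,38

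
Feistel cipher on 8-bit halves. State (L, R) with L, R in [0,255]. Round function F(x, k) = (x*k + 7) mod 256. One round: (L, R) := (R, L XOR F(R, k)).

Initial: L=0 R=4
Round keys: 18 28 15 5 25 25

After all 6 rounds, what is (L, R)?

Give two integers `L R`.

Answer: 3 215

Derivation:
Round 1 (k=18): L=4 R=79
Round 2 (k=28): L=79 R=175
Round 3 (k=15): L=175 R=7
Round 4 (k=5): L=7 R=133
Round 5 (k=25): L=133 R=3
Round 6 (k=25): L=3 R=215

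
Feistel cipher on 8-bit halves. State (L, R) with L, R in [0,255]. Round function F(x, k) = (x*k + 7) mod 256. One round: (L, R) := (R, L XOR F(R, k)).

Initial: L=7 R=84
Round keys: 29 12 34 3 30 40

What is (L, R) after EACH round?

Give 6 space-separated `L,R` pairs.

Round 1 (k=29): L=84 R=140
Round 2 (k=12): L=140 R=195
Round 3 (k=34): L=195 R=97
Round 4 (k=3): L=97 R=233
Round 5 (k=30): L=233 R=52
Round 6 (k=40): L=52 R=206

Answer: 84,140 140,195 195,97 97,233 233,52 52,206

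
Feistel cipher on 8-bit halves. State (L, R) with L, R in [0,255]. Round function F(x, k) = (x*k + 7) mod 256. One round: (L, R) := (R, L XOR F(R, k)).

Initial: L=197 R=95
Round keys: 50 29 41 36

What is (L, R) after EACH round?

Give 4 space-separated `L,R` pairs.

Round 1 (k=50): L=95 R=80
Round 2 (k=29): L=80 R=72
Round 3 (k=41): L=72 R=223
Round 4 (k=36): L=223 R=43

Answer: 95,80 80,72 72,223 223,43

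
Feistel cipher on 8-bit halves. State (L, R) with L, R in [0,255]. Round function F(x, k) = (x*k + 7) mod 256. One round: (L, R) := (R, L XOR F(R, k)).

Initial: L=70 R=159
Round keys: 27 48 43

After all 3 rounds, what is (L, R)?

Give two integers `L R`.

Answer: 120 165

Derivation:
Round 1 (k=27): L=159 R=138
Round 2 (k=48): L=138 R=120
Round 3 (k=43): L=120 R=165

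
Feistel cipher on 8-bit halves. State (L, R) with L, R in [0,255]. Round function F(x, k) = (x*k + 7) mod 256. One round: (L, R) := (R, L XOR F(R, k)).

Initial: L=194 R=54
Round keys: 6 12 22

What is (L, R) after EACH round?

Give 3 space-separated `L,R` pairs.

Round 1 (k=6): L=54 R=137
Round 2 (k=12): L=137 R=69
Round 3 (k=22): L=69 R=124

Answer: 54,137 137,69 69,124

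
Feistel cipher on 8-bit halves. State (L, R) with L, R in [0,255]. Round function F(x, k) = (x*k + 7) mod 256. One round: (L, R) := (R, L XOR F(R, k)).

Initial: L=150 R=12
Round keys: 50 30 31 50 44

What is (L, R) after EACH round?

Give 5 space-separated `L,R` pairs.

Round 1 (k=50): L=12 R=201
Round 2 (k=30): L=201 R=153
Round 3 (k=31): L=153 R=71
Round 4 (k=50): L=71 R=124
Round 5 (k=44): L=124 R=16

Answer: 12,201 201,153 153,71 71,124 124,16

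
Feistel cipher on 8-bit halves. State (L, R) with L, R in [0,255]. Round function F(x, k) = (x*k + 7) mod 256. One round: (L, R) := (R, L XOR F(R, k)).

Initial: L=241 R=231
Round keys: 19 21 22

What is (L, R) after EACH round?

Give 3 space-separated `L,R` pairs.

Answer: 231,221 221,207 207,12

Derivation:
Round 1 (k=19): L=231 R=221
Round 2 (k=21): L=221 R=207
Round 3 (k=22): L=207 R=12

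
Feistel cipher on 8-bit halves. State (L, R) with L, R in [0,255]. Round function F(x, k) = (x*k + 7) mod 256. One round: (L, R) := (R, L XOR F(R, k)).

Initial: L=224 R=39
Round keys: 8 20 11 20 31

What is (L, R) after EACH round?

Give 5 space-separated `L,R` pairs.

Answer: 39,223 223,84 84,124 124,227 227,248

Derivation:
Round 1 (k=8): L=39 R=223
Round 2 (k=20): L=223 R=84
Round 3 (k=11): L=84 R=124
Round 4 (k=20): L=124 R=227
Round 5 (k=31): L=227 R=248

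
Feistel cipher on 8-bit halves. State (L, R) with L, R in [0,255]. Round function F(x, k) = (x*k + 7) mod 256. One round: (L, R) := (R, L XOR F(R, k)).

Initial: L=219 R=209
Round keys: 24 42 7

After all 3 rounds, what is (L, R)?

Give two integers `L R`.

Round 1 (k=24): L=209 R=68
Round 2 (k=42): L=68 R=254
Round 3 (k=7): L=254 R=189

Answer: 254 189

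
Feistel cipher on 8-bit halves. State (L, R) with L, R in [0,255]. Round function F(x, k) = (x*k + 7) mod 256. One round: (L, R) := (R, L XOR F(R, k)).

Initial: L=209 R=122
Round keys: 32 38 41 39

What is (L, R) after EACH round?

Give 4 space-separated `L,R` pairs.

Round 1 (k=32): L=122 R=150
Round 2 (k=38): L=150 R=49
Round 3 (k=41): L=49 R=118
Round 4 (k=39): L=118 R=48

Answer: 122,150 150,49 49,118 118,48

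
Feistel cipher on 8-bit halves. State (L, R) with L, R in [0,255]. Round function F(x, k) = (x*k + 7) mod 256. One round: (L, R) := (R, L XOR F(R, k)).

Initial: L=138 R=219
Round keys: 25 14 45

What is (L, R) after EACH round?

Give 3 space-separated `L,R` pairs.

Round 1 (k=25): L=219 R=224
Round 2 (k=14): L=224 R=156
Round 3 (k=45): L=156 R=147

Answer: 219,224 224,156 156,147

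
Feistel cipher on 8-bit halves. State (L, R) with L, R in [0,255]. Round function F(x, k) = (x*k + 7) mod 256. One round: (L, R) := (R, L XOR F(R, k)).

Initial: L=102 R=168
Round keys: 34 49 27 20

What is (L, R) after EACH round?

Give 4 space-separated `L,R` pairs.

Round 1 (k=34): L=168 R=49
Round 2 (k=49): L=49 R=192
Round 3 (k=27): L=192 R=118
Round 4 (k=20): L=118 R=255

Answer: 168,49 49,192 192,118 118,255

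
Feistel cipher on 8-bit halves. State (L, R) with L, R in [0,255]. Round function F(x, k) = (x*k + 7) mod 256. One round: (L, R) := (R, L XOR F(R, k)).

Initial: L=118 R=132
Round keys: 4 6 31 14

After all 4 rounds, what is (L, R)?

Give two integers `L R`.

Round 1 (k=4): L=132 R=97
Round 2 (k=6): L=97 R=201
Round 3 (k=31): L=201 R=63
Round 4 (k=14): L=63 R=176

Answer: 63 176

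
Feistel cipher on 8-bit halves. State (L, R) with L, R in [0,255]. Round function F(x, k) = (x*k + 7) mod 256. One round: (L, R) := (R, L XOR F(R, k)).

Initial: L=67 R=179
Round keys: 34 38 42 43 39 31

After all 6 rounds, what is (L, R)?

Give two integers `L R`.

Answer: 92 185

Derivation:
Round 1 (k=34): L=179 R=142
Round 2 (k=38): L=142 R=168
Round 3 (k=42): L=168 R=25
Round 4 (k=43): L=25 R=146
Round 5 (k=39): L=146 R=92
Round 6 (k=31): L=92 R=185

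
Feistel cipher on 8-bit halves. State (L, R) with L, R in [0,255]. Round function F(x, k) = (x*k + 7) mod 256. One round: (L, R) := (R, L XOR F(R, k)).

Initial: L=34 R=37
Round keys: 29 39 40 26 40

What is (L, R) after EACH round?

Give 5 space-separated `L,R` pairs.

Round 1 (k=29): L=37 R=26
Round 2 (k=39): L=26 R=216
Round 3 (k=40): L=216 R=221
Round 4 (k=26): L=221 R=161
Round 5 (k=40): L=161 R=242

Answer: 37,26 26,216 216,221 221,161 161,242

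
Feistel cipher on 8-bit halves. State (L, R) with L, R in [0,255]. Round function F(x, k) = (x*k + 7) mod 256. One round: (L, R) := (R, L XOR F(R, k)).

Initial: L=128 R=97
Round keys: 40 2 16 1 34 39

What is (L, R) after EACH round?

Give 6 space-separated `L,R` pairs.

Answer: 97,175 175,4 4,232 232,235 235,213 213,145

Derivation:
Round 1 (k=40): L=97 R=175
Round 2 (k=2): L=175 R=4
Round 3 (k=16): L=4 R=232
Round 4 (k=1): L=232 R=235
Round 5 (k=34): L=235 R=213
Round 6 (k=39): L=213 R=145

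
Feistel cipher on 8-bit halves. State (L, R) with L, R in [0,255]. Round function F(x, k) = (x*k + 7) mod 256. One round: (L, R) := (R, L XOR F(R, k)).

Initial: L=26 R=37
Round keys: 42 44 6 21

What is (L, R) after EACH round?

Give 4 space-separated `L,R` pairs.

Round 1 (k=42): L=37 R=3
Round 2 (k=44): L=3 R=174
Round 3 (k=6): L=174 R=24
Round 4 (k=21): L=24 R=81

Answer: 37,3 3,174 174,24 24,81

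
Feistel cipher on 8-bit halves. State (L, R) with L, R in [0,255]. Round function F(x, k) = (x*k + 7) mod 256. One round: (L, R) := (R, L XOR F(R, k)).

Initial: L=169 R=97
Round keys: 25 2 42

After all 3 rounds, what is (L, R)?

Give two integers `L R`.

Round 1 (k=25): L=97 R=41
Round 2 (k=2): L=41 R=56
Round 3 (k=42): L=56 R=30

Answer: 56 30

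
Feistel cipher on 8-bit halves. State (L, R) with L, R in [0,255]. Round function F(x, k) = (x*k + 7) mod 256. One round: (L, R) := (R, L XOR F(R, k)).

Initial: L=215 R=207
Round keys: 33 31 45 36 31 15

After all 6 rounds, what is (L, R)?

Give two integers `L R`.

Round 1 (k=33): L=207 R=97
Round 2 (k=31): L=97 R=9
Round 3 (k=45): L=9 R=253
Round 4 (k=36): L=253 R=146
Round 5 (k=31): L=146 R=72
Round 6 (k=15): L=72 R=173

Answer: 72 173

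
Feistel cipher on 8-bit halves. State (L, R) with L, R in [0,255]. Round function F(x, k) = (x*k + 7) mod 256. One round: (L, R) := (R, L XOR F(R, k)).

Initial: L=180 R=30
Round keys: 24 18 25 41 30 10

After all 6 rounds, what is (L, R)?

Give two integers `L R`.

Round 1 (k=24): L=30 R=99
Round 2 (k=18): L=99 R=227
Round 3 (k=25): L=227 R=81
Round 4 (k=41): L=81 R=227
Round 5 (k=30): L=227 R=240
Round 6 (k=10): L=240 R=132

Answer: 240 132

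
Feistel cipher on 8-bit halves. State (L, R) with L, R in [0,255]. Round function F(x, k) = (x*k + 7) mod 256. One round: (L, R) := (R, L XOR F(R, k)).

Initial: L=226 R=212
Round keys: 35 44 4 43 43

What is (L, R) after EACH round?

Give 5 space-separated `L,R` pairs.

Answer: 212,225 225,103 103,66 66,122 122,199

Derivation:
Round 1 (k=35): L=212 R=225
Round 2 (k=44): L=225 R=103
Round 3 (k=4): L=103 R=66
Round 4 (k=43): L=66 R=122
Round 5 (k=43): L=122 R=199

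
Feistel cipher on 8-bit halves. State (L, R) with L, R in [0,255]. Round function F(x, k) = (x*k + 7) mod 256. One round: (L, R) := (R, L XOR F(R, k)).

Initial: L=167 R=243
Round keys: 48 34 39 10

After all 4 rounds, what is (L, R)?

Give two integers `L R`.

Answer: 163 241

Derivation:
Round 1 (k=48): L=243 R=48
Round 2 (k=34): L=48 R=148
Round 3 (k=39): L=148 R=163
Round 4 (k=10): L=163 R=241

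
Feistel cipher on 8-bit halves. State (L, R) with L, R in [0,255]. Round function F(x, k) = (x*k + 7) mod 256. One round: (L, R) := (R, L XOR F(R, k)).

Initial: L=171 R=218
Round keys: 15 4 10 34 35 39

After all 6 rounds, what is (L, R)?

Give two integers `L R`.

Round 1 (k=15): L=218 R=102
Round 2 (k=4): L=102 R=69
Round 3 (k=10): L=69 R=223
Round 4 (k=34): L=223 R=224
Round 5 (k=35): L=224 R=120
Round 6 (k=39): L=120 R=175

Answer: 120 175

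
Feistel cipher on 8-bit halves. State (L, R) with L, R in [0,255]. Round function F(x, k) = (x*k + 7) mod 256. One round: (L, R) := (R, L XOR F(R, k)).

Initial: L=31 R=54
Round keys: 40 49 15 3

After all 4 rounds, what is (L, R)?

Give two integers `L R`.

Round 1 (k=40): L=54 R=104
Round 2 (k=49): L=104 R=217
Round 3 (k=15): L=217 R=214
Round 4 (k=3): L=214 R=80

Answer: 214 80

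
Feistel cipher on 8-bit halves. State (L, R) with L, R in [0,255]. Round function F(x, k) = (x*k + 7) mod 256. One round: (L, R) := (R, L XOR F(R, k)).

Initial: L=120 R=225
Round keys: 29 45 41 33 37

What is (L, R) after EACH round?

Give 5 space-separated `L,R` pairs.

Answer: 225,252 252,178 178,117 117,174 174,88

Derivation:
Round 1 (k=29): L=225 R=252
Round 2 (k=45): L=252 R=178
Round 3 (k=41): L=178 R=117
Round 4 (k=33): L=117 R=174
Round 5 (k=37): L=174 R=88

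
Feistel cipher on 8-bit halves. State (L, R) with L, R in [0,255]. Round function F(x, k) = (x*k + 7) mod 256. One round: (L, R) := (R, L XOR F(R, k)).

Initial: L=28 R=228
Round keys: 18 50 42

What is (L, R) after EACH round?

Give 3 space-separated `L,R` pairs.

Round 1 (k=18): L=228 R=19
Round 2 (k=50): L=19 R=89
Round 3 (k=42): L=89 R=178

Answer: 228,19 19,89 89,178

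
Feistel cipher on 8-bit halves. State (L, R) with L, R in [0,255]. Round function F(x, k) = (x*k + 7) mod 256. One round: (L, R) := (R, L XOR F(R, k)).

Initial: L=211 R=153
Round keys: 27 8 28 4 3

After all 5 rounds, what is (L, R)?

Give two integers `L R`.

Answer: 9 180

Derivation:
Round 1 (k=27): L=153 R=249
Round 2 (k=8): L=249 R=86
Round 3 (k=28): L=86 R=150
Round 4 (k=4): L=150 R=9
Round 5 (k=3): L=9 R=180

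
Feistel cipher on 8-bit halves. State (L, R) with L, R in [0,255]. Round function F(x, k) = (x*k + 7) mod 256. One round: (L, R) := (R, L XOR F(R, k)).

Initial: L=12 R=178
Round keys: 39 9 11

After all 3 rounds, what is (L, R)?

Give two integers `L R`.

Answer: 202 156

Derivation:
Round 1 (k=39): L=178 R=41
Round 2 (k=9): L=41 R=202
Round 3 (k=11): L=202 R=156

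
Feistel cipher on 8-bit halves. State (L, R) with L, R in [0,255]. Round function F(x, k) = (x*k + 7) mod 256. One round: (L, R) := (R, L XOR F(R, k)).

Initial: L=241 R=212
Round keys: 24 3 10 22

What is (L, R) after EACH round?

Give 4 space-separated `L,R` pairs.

Round 1 (k=24): L=212 R=22
Round 2 (k=3): L=22 R=157
Round 3 (k=10): L=157 R=63
Round 4 (k=22): L=63 R=236

Answer: 212,22 22,157 157,63 63,236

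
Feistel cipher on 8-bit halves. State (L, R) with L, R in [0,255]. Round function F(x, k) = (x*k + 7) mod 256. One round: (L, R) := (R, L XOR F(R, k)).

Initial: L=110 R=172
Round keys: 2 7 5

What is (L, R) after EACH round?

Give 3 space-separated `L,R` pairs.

Answer: 172,49 49,242 242,240

Derivation:
Round 1 (k=2): L=172 R=49
Round 2 (k=7): L=49 R=242
Round 3 (k=5): L=242 R=240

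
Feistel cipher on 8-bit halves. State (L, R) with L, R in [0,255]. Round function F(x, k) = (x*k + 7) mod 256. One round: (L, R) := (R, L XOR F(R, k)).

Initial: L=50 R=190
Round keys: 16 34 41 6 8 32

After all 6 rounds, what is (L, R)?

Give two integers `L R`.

Answer: 172 193

Derivation:
Round 1 (k=16): L=190 R=213
Round 2 (k=34): L=213 R=239
Round 3 (k=41): L=239 R=155
Round 4 (k=6): L=155 R=70
Round 5 (k=8): L=70 R=172
Round 6 (k=32): L=172 R=193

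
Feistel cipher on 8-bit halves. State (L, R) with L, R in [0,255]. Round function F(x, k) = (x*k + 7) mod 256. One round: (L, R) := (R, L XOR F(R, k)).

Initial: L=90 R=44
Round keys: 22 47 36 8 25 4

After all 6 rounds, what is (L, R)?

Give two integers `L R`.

Round 1 (k=22): L=44 R=149
Round 2 (k=47): L=149 R=78
Round 3 (k=36): L=78 R=106
Round 4 (k=8): L=106 R=25
Round 5 (k=25): L=25 R=18
Round 6 (k=4): L=18 R=86

Answer: 18 86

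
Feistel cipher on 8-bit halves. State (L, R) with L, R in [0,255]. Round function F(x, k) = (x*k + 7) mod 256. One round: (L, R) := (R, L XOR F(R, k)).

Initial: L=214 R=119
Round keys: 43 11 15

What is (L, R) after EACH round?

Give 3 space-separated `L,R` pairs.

Answer: 119,210 210,122 122,255

Derivation:
Round 1 (k=43): L=119 R=210
Round 2 (k=11): L=210 R=122
Round 3 (k=15): L=122 R=255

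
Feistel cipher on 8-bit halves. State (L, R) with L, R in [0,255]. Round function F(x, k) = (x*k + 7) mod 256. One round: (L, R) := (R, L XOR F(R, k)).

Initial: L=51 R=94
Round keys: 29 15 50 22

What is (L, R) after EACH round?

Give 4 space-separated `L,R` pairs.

Round 1 (k=29): L=94 R=158
Round 2 (k=15): L=158 R=23
Round 3 (k=50): L=23 R=27
Round 4 (k=22): L=27 R=78

Answer: 94,158 158,23 23,27 27,78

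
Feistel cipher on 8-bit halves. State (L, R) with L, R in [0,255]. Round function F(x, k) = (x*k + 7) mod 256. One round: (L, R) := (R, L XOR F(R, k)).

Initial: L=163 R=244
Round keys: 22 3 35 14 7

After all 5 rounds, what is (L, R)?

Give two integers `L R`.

Round 1 (k=22): L=244 R=92
Round 2 (k=3): L=92 R=239
Round 3 (k=35): L=239 R=232
Round 4 (k=14): L=232 R=88
Round 5 (k=7): L=88 R=135

Answer: 88 135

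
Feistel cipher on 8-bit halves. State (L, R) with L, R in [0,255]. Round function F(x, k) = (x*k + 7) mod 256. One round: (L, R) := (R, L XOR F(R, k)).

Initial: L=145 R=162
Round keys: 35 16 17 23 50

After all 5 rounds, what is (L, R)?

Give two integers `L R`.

Answer: 98 43

Derivation:
Round 1 (k=35): L=162 R=188
Round 2 (k=16): L=188 R=101
Round 3 (k=17): L=101 R=0
Round 4 (k=23): L=0 R=98
Round 5 (k=50): L=98 R=43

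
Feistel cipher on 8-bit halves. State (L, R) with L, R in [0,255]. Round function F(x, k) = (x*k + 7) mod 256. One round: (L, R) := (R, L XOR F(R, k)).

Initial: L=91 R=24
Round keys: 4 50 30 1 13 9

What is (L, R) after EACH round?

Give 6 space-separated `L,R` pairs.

Answer: 24,60 60,167 167,165 165,11 11,51 51,217

Derivation:
Round 1 (k=4): L=24 R=60
Round 2 (k=50): L=60 R=167
Round 3 (k=30): L=167 R=165
Round 4 (k=1): L=165 R=11
Round 5 (k=13): L=11 R=51
Round 6 (k=9): L=51 R=217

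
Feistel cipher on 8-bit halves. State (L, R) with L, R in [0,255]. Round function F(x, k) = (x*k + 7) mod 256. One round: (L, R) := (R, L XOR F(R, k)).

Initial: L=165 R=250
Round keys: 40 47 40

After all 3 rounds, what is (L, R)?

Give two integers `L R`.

Answer: 79 237

Derivation:
Round 1 (k=40): L=250 R=178
Round 2 (k=47): L=178 R=79
Round 3 (k=40): L=79 R=237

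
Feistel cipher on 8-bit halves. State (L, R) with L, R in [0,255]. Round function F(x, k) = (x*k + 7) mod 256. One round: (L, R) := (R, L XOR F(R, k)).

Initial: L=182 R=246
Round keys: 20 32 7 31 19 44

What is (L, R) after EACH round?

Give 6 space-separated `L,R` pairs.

Answer: 246,137 137,209 209,55 55,97 97,13 13,34

Derivation:
Round 1 (k=20): L=246 R=137
Round 2 (k=32): L=137 R=209
Round 3 (k=7): L=209 R=55
Round 4 (k=31): L=55 R=97
Round 5 (k=19): L=97 R=13
Round 6 (k=44): L=13 R=34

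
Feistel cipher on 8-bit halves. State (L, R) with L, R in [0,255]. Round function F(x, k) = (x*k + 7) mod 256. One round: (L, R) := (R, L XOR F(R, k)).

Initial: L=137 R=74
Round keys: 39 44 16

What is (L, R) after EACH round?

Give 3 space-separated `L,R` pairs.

Answer: 74,196 196,253 253,19

Derivation:
Round 1 (k=39): L=74 R=196
Round 2 (k=44): L=196 R=253
Round 3 (k=16): L=253 R=19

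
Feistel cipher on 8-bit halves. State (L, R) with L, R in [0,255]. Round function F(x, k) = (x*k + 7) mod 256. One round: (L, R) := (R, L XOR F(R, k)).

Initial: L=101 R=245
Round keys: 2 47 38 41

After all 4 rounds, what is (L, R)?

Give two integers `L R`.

Answer: 255 24

Derivation:
Round 1 (k=2): L=245 R=148
Round 2 (k=47): L=148 R=198
Round 3 (k=38): L=198 R=255
Round 4 (k=41): L=255 R=24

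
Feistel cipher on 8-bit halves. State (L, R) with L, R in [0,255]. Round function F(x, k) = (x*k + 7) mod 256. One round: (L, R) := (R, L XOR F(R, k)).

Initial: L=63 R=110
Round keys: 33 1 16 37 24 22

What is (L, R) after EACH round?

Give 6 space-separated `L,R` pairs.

Round 1 (k=33): L=110 R=10
Round 2 (k=1): L=10 R=127
Round 3 (k=16): L=127 R=253
Round 4 (k=37): L=253 R=231
Round 5 (k=24): L=231 R=82
Round 6 (k=22): L=82 R=244

Answer: 110,10 10,127 127,253 253,231 231,82 82,244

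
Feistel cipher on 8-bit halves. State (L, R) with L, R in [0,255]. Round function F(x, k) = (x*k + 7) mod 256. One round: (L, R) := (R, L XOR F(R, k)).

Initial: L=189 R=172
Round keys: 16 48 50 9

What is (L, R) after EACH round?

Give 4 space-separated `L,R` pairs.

Round 1 (k=16): L=172 R=122
Round 2 (k=48): L=122 R=75
Round 3 (k=50): L=75 R=215
Round 4 (k=9): L=215 R=221

Answer: 172,122 122,75 75,215 215,221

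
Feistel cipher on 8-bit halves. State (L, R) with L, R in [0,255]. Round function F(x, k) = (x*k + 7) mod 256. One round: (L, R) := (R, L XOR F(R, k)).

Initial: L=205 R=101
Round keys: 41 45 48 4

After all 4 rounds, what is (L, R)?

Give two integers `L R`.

Answer: 78 150

Derivation:
Round 1 (k=41): L=101 R=249
Round 2 (k=45): L=249 R=169
Round 3 (k=48): L=169 R=78
Round 4 (k=4): L=78 R=150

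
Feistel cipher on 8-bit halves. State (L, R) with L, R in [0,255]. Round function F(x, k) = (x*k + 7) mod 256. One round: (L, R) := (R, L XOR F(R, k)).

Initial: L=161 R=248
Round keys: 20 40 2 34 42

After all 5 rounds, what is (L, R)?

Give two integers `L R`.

Round 1 (k=20): L=248 R=198
Round 2 (k=40): L=198 R=15
Round 3 (k=2): L=15 R=227
Round 4 (k=34): L=227 R=34
Round 5 (k=42): L=34 R=120

Answer: 34 120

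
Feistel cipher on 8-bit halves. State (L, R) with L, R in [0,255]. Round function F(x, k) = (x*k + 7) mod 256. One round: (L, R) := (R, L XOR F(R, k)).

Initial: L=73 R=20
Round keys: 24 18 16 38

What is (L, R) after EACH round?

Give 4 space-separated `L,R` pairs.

Answer: 20,174 174,87 87,217 217,106

Derivation:
Round 1 (k=24): L=20 R=174
Round 2 (k=18): L=174 R=87
Round 3 (k=16): L=87 R=217
Round 4 (k=38): L=217 R=106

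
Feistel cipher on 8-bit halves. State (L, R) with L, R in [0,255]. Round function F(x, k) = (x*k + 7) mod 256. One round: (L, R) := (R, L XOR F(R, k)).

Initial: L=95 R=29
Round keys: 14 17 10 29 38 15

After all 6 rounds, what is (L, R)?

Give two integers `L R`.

Answer: 242 1

Derivation:
Round 1 (k=14): L=29 R=194
Round 2 (k=17): L=194 R=244
Round 3 (k=10): L=244 R=77
Round 4 (k=29): L=77 R=52
Round 5 (k=38): L=52 R=242
Round 6 (k=15): L=242 R=1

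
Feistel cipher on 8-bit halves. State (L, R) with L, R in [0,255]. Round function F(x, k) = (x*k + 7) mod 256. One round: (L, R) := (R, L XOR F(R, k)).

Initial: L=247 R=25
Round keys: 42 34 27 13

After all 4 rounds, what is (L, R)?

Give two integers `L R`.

Round 1 (k=42): L=25 R=214
Round 2 (k=34): L=214 R=106
Round 3 (k=27): L=106 R=227
Round 4 (k=13): L=227 R=228

Answer: 227 228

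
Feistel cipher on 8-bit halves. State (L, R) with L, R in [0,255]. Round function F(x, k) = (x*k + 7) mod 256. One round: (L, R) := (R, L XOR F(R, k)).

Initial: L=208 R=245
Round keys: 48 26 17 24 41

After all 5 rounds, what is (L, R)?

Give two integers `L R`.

Round 1 (k=48): L=245 R=39
Round 2 (k=26): L=39 R=8
Round 3 (k=17): L=8 R=168
Round 4 (k=24): L=168 R=207
Round 5 (k=41): L=207 R=134

Answer: 207 134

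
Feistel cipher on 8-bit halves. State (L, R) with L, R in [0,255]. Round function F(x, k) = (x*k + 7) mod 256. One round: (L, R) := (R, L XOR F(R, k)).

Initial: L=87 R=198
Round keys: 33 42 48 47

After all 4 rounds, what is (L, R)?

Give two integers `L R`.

Round 1 (k=33): L=198 R=218
Round 2 (k=42): L=218 R=13
Round 3 (k=48): L=13 R=173
Round 4 (k=47): L=173 R=199

Answer: 173 199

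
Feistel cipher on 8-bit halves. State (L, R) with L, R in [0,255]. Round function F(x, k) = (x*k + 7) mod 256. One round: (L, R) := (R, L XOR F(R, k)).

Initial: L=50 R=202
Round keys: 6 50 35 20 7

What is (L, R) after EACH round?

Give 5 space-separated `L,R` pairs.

Round 1 (k=6): L=202 R=241
Round 2 (k=50): L=241 R=211
Round 3 (k=35): L=211 R=17
Round 4 (k=20): L=17 R=136
Round 5 (k=7): L=136 R=174

Answer: 202,241 241,211 211,17 17,136 136,174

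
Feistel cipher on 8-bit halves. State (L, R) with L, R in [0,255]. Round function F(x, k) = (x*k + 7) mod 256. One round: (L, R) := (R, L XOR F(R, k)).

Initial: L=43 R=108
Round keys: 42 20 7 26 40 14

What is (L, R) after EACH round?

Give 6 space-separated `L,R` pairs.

Answer: 108,148 148,251 251,112 112,156 156,23 23,213

Derivation:
Round 1 (k=42): L=108 R=148
Round 2 (k=20): L=148 R=251
Round 3 (k=7): L=251 R=112
Round 4 (k=26): L=112 R=156
Round 5 (k=40): L=156 R=23
Round 6 (k=14): L=23 R=213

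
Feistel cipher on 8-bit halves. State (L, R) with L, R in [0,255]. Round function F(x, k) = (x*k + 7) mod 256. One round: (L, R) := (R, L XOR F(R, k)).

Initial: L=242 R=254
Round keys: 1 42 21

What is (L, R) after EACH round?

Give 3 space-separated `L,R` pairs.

Round 1 (k=1): L=254 R=247
Round 2 (k=42): L=247 R=115
Round 3 (k=21): L=115 R=129

Answer: 254,247 247,115 115,129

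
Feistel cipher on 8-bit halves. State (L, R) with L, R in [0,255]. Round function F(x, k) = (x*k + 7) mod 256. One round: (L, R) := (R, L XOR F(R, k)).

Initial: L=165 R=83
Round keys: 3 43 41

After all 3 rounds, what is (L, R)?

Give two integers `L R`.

Round 1 (k=3): L=83 R=165
Round 2 (k=43): L=165 R=237
Round 3 (k=41): L=237 R=89

Answer: 237 89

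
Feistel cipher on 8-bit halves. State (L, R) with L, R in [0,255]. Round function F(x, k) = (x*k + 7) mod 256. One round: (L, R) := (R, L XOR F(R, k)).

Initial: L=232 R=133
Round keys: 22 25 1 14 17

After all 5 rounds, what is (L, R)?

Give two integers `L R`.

Round 1 (k=22): L=133 R=157
Round 2 (k=25): L=157 R=217
Round 3 (k=1): L=217 R=125
Round 4 (k=14): L=125 R=4
Round 5 (k=17): L=4 R=54

Answer: 4 54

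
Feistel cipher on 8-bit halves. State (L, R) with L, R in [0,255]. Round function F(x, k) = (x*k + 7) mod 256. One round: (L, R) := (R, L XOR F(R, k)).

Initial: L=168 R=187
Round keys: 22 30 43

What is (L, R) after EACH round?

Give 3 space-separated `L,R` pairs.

Round 1 (k=22): L=187 R=177
Round 2 (k=30): L=177 R=126
Round 3 (k=43): L=126 R=128

Answer: 187,177 177,126 126,128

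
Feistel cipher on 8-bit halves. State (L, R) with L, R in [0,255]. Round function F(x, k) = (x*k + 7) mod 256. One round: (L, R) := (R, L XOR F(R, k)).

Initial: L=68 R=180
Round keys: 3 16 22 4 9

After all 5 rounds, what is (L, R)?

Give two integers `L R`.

Round 1 (k=3): L=180 R=103
Round 2 (k=16): L=103 R=195
Round 3 (k=22): L=195 R=174
Round 4 (k=4): L=174 R=124
Round 5 (k=9): L=124 R=205

Answer: 124 205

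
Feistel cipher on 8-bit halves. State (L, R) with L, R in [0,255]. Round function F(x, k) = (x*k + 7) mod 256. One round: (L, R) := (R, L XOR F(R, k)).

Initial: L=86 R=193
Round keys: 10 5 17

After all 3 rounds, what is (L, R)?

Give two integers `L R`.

Round 1 (k=10): L=193 R=199
Round 2 (k=5): L=199 R=43
Round 3 (k=17): L=43 R=37

Answer: 43 37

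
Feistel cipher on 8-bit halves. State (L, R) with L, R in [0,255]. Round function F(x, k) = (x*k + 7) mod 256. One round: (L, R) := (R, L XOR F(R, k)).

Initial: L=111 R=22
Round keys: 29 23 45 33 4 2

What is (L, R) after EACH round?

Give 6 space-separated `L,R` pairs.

Round 1 (k=29): L=22 R=234
Round 2 (k=23): L=234 R=27
Round 3 (k=45): L=27 R=44
Round 4 (k=33): L=44 R=168
Round 5 (k=4): L=168 R=139
Round 6 (k=2): L=139 R=181

Answer: 22,234 234,27 27,44 44,168 168,139 139,181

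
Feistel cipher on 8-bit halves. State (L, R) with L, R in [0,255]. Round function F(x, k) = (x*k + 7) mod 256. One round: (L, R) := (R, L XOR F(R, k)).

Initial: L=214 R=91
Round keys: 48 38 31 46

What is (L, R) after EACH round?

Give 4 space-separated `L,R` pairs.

Round 1 (k=48): L=91 R=193
Round 2 (k=38): L=193 R=246
Round 3 (k=31): L=246 R=16
Round 4 (k=46): L=16 R=17

Answer: 91,193 193,246 246,16 16,17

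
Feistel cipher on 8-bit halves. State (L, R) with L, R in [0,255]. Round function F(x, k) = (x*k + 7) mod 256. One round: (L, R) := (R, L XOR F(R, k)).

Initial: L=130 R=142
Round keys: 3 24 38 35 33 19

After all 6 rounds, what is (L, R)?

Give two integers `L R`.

Answer: 121 226

Derivation:
Round 1 (k=3): L=142 R=51
Round 2 (k=24): L=51 R=65
Round 3 (k=38): L=65 R=158
Round 4 (k=35): L=158 R=224
Round 5 (k=33): L=224 R=121
Round 6 (k=19): L=121 R=226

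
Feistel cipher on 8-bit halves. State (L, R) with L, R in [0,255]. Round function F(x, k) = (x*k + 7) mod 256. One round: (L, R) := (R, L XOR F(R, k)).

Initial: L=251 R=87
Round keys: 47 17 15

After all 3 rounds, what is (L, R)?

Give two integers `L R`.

Answer: 229 137

Derivation:
Round 1 (k=47): L=87 R=251
Round 2 (k=17): L=251 R=229
Round 3 (k=15): L=229 R=137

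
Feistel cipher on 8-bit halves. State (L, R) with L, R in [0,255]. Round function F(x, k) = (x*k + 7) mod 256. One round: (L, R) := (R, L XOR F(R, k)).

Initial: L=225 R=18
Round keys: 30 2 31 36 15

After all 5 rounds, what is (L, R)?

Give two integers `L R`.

Answer: 46 245

Derivation:
Round 1 (k=30): L=18 R=194
Round 2 (k=2): L=194 R=153
Round 3 (k=31): L=153 R=76
Round 4 (k=36): L=76 R=46
Round 5 (k=15): L=46 R=245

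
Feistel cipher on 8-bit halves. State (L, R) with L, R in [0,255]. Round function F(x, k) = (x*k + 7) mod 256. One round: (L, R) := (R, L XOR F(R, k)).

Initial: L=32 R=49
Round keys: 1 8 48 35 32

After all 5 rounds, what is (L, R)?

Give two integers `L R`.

Answer: 82 120

Derivation:
Round 1 (k=1): L=49 R=24
Round 2 (k=8): L=24 R=246
Round 3 (k=48): L=246 R=63
Round 4 (k=35): L=63 R=82
Round 5 (k=32): L=82 R=120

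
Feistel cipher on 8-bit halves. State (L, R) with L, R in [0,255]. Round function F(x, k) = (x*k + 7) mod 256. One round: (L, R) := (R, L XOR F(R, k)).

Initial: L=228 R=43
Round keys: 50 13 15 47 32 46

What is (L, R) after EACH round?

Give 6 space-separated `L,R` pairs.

Round 1 (k=50): L=43 R=137
Round 2 (k=13): L=137 R=215
Round 3 (k=15): L=215 R=41
Round 4 (k=47): L=41 R=89
Round 5 (k=32): L=89 R=14
Round 6 (k=46): L=14 R=210

Answer: 43,137 137,215 215,41 41,89 89,14 14,210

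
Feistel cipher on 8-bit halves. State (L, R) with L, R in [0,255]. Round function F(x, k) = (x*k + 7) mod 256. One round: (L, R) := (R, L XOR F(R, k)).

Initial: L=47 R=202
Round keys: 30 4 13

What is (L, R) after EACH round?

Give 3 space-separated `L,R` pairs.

Answer: 202,156 156,189 189,60

Derivation:
Round 1 (k=30): L=202 R=156
Round 2 (k=4): L=156 R=189
Round 3 (k=13): L=189 R=60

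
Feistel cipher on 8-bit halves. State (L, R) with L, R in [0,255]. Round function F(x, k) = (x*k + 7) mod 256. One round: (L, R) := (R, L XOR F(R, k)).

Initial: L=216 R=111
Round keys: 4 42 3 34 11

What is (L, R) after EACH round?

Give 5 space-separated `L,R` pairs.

Round 1 (k=4): L=111 R=27
Round 2 (k=42): L=27 R=26
Round 3 (k=3): L=26 R=78
Round 4 (k=34): L=78 R=121
Round 5 (k=11): L=121 R=116

Answer: 111,27 27,26 26,78 78,121 121,116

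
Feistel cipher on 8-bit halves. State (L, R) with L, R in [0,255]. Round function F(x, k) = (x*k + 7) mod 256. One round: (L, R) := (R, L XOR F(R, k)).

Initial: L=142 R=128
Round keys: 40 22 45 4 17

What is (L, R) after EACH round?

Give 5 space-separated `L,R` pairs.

Round 1 (k=40): L=128 R=137
Round 2 (k=22): L=137 R=77
Round 3 (k=45): L=77 R=25
Round 4 (k=4): L=25 R=38
Round 5 (k=17): L=38 R=148

Answer: 128,137 137,77 77,25 25,38 38,148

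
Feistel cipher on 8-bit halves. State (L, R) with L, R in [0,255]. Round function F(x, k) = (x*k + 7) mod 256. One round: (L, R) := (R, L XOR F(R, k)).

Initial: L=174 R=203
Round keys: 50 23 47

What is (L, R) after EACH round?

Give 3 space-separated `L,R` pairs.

Answer: 203,3 3,135 135,211

Derivation:
Round 1 (k=50): L=203 R=3
Round 2 (k=23): L=3 R=135
Round 3 (k=47): L=135 R=211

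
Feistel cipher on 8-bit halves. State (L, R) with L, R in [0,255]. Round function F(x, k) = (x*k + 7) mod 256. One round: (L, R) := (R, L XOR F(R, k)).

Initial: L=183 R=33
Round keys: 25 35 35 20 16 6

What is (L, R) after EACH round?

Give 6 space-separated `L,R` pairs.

Round 1 (k=25): L=33 R=247
Round 2 (k=35): L=247 R=237
Round 3 (k=35): L=237 R=153
Round 4 (k=20): L=153 R=22
Round 5 (k=16): L=22 R=254
Round 6 (k=6): L=254 R=237

Answer: 33,247 247,237 237,153 153,22 22,254 254,237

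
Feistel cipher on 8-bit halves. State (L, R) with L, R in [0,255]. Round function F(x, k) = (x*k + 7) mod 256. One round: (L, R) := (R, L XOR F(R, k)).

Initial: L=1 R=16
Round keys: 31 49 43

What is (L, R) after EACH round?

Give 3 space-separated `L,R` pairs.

Answer: 16,246 246,13 13,192

Derivation:
Round 1 (k=31): L=16 R=246
Round 2 (k=49): L=246 R=13
Round 3 (k=43): L=13 R=192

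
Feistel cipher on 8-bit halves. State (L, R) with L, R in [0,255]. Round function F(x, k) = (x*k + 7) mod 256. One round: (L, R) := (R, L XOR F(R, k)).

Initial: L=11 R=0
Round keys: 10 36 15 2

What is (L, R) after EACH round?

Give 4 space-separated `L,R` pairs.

Round 1 (k=10): L=0 R=12
Round 2 (k=36): L=12 R=183
Round 3 (k=15): L=183 R=204
Round 4 (k=2): L=204 R=40

Answer: 0,12 12,183 183,204 204,40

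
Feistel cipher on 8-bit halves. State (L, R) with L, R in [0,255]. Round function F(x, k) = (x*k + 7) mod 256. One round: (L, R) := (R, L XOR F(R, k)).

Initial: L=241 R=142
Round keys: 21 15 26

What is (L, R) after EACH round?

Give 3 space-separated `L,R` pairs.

Answer: 142,92 92,229 229,21

Derivation:
Round 1 (k=21): L=142 R=92
Round 2 (k=15): L=92 R=229
Round 3 (k=26): L=229 R=21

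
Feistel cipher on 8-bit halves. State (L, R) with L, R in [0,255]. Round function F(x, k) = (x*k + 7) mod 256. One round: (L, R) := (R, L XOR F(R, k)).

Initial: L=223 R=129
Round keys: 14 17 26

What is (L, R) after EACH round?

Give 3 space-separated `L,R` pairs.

Round 1 (k=14): L=129 R=202
Round 2 (k=17): L=202 R=240
Round 3 (k=26): L=240 R=173

Answer: 129,202 202,240 240,173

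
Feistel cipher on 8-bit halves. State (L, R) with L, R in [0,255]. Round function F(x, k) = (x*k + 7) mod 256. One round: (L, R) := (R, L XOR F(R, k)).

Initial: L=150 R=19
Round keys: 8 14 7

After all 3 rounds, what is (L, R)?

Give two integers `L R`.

Round 1 (k=8): L=19 R=9
Round 2 (k=14): L=9 R=150
Round 3 (k=7): L=150 R=40

Answer: 150 40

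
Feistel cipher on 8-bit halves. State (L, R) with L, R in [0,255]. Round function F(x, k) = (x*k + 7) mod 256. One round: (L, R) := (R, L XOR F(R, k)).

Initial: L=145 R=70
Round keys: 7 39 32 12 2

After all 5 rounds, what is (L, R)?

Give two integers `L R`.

Answer: 186 60

Derivation:
Round 1 (k=7): L=70 R=96
Round 2 (k=39): L=96 R=225
Round 3 (k=32): L=225 R=71
Round 4 (k=12): L=71 R=186
Round 5 (k=2): L=186 R=60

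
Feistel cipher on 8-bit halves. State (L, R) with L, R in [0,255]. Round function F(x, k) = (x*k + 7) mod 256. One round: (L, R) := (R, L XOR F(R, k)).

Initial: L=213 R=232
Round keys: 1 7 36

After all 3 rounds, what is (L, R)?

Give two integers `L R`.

Round 1 (k=1): L=232 R=58
Round 2 (k=7): L=58 R=117
Round 3 (k=36): L=117 R=65

Answer: 117 65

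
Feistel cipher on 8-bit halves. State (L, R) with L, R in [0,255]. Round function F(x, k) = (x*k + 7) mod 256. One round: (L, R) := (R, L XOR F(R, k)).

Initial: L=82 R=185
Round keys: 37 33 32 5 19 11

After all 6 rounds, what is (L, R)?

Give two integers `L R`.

Round 1 (k=37): L=185 R=150
Round 2 (k=33): L=150 R=228
Round 3 (k=32): L=228 R=17
Round 4 (k=5): L=17 R=184
Round 5 (k=19): L=184 R=190
Round 6 (k=11): L=190 R=137

Answer: 190 137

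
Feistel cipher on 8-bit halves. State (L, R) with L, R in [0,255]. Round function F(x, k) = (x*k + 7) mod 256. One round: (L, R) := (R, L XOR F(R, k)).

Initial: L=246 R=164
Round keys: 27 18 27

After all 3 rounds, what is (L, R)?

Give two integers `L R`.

Round 1 (k=27): L=164 R=165
Round 2 (k=18): L=165 R=5
Round 3 (k=27): L=5 R=43

Answer: 5 43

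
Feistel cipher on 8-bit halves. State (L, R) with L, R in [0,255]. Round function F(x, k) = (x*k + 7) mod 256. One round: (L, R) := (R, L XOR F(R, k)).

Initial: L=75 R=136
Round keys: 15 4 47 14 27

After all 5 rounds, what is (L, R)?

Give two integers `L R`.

Answer: 112 27

Derivation:
Round 1 (k=15): L=136 R=180
Round 2 (k=4): L=180 R=95
Round 3 (k=47): L=95 R=204
Round 4 (k=14): L=204 R=112
Round 5 (k=27): L=112 R=27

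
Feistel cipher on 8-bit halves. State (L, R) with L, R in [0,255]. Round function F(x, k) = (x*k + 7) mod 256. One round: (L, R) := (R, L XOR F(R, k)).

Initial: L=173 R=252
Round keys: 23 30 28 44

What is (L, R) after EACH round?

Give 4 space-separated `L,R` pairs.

Answer: 252,6 6,71 71,205 205,4

Derivation:
Round 1 (k=23): L=252 R=6
Round 2 (k=30): L=6 R=71
Round 3 (k=28): L=71 R=205
Round 4 (k=44): L=205 R=4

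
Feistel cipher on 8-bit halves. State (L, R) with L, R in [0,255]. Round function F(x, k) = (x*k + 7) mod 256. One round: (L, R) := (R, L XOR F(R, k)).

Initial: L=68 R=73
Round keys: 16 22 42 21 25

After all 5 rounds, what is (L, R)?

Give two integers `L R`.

Round 1 (k=16): L=73 R=211
Round 2 (k=22): L=211 R=96
Round 3 (k=42): L=96 R=20
Round 4 (k=21): L=20 R=203
Round 5 (k=25): L=203 R=206

Answer: 203 206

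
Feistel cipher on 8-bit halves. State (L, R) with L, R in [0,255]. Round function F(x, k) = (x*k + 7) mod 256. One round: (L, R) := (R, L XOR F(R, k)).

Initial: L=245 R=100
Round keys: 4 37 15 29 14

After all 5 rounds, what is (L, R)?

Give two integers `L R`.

Answer: 178 163

Derivation:
Round 1 (k=4): L=100 R=98
Round 2 (k=37): L=98 R=85
Round 3 (k=15): L=85 R=96
Round 4 (k=29): L=96 R=178
Round 5 (k=14): L=178 R=163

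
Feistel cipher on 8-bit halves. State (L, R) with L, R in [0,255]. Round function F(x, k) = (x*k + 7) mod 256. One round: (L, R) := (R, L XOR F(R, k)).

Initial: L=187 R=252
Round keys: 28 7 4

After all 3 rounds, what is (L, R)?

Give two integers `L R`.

Round 1 (k=28): L=252 R=44
Round 2 (k=7): L=44 R=199
Round 3 (k=4): L=199 R=15

Answer: 199 15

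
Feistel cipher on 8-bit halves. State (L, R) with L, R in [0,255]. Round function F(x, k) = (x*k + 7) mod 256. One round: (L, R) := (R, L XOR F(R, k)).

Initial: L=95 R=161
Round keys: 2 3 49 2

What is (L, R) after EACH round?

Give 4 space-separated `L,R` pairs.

Answer: 161,22 22,232 232,121 121,17

Derivation:
Round 1 (k=2): L=161 R=22
Round 2 (k=3): L=22 R=232
Round 3 (k=49): L=232 R=121
Round 4 (k=2): L=121 R=17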